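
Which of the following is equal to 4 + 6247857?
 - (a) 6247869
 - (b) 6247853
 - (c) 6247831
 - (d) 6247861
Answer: d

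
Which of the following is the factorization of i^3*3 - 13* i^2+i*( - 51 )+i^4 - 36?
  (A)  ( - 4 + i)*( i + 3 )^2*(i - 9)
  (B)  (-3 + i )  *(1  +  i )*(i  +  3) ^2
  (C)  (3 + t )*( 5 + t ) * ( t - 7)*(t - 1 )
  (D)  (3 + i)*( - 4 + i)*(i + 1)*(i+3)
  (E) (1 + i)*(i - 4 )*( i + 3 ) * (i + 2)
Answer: D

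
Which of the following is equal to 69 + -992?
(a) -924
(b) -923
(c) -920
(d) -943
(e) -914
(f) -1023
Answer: b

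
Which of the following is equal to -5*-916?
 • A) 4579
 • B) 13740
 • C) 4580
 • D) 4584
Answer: C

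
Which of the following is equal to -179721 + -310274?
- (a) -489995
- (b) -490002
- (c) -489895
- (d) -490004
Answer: a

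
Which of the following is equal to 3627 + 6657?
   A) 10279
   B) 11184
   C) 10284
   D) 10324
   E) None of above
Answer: C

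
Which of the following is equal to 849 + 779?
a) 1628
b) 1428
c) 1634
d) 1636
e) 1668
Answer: a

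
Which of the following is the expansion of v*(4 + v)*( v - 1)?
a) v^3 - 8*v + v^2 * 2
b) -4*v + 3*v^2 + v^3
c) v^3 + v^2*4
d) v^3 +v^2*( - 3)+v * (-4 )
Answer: b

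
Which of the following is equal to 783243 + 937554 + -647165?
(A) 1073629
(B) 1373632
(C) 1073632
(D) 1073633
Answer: C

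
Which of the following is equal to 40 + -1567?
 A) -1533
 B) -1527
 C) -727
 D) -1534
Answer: B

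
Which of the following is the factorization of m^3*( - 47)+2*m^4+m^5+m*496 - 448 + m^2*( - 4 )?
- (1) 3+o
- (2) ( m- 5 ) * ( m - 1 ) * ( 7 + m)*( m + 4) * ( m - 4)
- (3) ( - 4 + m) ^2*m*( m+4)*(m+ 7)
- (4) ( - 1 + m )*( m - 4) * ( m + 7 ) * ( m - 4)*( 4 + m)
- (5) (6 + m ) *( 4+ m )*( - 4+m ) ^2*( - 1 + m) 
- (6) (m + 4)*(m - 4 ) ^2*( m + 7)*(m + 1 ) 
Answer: 4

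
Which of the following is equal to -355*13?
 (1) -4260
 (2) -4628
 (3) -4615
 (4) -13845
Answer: 3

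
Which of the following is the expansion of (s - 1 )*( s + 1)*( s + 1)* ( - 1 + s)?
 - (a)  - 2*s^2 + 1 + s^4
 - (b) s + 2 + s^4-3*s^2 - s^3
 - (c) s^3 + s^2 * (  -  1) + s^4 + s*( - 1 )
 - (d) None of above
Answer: a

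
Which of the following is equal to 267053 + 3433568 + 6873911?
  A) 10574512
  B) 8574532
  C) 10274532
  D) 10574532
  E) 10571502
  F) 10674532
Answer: D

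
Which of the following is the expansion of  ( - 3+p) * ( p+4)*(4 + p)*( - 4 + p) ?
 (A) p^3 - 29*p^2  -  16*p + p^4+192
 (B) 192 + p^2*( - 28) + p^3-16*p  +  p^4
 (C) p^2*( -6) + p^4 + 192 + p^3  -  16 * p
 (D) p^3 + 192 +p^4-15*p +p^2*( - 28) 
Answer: B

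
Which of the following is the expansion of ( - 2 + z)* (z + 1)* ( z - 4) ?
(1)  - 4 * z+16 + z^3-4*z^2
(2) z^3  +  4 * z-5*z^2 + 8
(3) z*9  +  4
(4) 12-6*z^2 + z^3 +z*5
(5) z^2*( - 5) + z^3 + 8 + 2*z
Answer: 5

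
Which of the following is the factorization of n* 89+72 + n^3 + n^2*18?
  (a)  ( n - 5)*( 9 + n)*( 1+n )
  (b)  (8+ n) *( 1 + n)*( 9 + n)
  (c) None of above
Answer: b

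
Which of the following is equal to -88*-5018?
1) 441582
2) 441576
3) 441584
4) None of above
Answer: 3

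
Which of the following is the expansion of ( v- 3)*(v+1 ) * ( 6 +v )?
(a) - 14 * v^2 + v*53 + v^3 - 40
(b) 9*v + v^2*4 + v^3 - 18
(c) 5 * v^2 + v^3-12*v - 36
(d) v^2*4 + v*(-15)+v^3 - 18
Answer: d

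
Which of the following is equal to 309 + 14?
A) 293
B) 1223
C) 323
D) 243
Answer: C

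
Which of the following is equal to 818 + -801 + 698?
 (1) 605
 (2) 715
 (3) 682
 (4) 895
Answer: 2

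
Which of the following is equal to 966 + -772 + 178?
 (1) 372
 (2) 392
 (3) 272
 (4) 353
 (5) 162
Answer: 1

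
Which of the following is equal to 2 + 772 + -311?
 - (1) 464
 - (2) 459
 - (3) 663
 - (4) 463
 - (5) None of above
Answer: 4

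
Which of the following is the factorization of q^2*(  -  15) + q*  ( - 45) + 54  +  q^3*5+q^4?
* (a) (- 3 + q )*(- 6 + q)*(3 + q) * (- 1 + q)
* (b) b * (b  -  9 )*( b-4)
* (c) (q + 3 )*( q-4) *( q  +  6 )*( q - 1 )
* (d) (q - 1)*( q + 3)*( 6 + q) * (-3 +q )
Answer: d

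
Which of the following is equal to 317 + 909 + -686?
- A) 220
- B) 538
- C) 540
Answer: C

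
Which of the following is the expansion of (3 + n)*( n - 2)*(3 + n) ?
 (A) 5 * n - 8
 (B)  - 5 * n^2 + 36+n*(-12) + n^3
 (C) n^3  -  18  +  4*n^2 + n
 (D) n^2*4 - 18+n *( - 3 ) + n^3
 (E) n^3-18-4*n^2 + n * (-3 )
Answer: D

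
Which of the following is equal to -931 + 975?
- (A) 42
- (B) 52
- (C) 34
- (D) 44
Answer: D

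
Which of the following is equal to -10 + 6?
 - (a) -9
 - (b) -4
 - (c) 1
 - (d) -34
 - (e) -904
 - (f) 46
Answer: b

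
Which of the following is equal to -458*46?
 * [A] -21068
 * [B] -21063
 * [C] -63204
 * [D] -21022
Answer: A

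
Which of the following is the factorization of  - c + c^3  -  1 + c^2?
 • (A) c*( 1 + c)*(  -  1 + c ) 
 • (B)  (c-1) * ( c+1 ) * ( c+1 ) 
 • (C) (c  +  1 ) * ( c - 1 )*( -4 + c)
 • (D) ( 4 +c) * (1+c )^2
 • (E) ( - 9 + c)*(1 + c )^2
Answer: B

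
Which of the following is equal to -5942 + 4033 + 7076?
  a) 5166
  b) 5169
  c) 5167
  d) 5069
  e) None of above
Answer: c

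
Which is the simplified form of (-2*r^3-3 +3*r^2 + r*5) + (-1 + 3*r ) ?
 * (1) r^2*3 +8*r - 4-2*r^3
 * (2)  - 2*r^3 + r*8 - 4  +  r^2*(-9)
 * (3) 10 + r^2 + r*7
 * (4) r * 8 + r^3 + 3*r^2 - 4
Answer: 1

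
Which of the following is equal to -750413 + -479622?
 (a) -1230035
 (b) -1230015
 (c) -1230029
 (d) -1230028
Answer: a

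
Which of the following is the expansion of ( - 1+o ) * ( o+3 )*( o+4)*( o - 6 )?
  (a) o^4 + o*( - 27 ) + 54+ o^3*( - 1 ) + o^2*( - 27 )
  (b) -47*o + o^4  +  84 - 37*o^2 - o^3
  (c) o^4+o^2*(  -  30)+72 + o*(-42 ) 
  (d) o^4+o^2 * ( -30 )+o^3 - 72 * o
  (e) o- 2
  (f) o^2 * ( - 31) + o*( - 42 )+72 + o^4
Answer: f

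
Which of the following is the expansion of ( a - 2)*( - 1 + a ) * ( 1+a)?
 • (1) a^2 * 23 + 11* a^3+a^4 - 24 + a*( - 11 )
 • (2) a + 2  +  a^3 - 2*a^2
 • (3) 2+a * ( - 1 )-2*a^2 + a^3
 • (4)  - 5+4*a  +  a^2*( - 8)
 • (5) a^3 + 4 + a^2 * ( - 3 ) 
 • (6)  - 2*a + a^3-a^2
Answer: 3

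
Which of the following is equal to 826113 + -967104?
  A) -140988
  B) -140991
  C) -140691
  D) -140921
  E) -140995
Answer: B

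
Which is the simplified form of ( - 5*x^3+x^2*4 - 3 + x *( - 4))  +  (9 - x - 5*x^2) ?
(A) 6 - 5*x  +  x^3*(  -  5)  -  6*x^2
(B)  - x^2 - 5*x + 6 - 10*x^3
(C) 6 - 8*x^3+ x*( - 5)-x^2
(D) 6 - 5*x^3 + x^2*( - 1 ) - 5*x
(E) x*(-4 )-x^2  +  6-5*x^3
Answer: D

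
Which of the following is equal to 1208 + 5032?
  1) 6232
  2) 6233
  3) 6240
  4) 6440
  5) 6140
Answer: 3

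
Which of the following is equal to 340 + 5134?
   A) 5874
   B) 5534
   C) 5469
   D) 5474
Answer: D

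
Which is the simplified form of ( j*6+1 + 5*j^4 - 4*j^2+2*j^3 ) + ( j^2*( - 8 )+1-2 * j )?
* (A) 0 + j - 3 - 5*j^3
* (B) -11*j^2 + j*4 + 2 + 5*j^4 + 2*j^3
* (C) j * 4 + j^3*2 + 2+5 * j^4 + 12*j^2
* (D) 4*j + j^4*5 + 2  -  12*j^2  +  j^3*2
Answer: D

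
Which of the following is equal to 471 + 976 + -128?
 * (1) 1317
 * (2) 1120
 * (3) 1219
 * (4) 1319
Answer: 4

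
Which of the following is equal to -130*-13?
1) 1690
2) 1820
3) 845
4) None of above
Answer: 1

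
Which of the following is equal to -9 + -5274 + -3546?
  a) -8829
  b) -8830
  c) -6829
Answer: a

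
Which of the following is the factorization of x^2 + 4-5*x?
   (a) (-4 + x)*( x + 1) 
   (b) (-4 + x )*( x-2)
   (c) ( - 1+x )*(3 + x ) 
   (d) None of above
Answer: d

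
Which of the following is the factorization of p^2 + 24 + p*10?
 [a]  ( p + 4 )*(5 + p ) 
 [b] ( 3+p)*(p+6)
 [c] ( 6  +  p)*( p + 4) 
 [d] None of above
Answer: c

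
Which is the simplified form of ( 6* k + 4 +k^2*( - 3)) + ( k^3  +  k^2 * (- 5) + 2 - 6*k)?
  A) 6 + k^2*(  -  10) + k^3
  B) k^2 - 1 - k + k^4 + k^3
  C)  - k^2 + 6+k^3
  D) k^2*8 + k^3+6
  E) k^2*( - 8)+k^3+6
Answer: E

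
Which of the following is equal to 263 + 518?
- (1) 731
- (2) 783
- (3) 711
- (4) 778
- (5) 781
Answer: 5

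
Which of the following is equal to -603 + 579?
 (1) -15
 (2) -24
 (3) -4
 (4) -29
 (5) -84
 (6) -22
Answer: 2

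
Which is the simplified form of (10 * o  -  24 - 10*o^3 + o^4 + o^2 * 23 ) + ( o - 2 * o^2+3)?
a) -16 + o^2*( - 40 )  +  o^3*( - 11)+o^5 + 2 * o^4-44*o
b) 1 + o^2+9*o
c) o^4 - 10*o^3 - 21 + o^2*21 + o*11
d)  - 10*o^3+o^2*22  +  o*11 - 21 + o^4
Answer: c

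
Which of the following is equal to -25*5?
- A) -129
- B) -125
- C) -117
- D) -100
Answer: B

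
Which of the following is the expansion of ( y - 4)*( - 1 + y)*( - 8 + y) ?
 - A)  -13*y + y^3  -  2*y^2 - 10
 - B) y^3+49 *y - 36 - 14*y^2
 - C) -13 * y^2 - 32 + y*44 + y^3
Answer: C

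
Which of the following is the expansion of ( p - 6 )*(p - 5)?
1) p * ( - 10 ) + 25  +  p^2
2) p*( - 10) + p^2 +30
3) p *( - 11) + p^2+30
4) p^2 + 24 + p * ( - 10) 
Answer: 3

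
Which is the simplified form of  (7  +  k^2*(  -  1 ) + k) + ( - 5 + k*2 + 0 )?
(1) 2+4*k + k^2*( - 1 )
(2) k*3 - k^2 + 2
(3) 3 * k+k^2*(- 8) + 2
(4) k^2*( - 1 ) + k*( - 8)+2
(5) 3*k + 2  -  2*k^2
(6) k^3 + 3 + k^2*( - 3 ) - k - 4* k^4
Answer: 2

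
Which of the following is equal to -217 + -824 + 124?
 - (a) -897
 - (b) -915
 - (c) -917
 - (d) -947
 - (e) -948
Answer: c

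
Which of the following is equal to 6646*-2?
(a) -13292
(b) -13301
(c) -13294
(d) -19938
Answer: a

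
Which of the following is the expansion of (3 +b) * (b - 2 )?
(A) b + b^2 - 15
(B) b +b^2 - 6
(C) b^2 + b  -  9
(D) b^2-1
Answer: B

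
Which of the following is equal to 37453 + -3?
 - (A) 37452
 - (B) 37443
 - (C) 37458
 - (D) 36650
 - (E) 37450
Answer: E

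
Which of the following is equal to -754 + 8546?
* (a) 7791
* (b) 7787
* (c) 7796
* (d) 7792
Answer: d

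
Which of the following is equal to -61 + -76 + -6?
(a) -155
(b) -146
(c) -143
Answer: c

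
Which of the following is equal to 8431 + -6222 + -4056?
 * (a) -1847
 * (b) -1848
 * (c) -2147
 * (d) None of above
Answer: a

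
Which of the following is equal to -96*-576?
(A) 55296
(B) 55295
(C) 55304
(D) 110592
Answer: A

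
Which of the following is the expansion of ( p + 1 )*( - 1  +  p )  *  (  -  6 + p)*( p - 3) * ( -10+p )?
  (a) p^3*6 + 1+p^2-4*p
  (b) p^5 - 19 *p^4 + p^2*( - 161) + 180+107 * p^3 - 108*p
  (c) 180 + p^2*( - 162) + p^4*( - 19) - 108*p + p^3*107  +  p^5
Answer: b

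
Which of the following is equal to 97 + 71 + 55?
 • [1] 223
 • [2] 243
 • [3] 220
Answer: 1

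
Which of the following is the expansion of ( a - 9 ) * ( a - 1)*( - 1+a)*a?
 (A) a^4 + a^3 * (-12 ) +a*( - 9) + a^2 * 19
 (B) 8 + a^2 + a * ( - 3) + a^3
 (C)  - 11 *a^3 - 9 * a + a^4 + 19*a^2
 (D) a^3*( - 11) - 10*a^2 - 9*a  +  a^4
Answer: C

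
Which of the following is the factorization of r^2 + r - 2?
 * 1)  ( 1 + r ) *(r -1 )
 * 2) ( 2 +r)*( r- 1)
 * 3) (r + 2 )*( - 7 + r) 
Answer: 2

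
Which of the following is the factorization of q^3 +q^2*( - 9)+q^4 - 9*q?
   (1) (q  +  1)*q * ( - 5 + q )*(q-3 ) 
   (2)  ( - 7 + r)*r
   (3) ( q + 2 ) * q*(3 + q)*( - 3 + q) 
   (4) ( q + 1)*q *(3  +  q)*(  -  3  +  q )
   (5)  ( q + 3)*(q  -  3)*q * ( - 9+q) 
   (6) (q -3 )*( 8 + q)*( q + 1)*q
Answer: 4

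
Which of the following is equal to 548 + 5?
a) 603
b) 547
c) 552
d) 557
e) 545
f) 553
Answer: f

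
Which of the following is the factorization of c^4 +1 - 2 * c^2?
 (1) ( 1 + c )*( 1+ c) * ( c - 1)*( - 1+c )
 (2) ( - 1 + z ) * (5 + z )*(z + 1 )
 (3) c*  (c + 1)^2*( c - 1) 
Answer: 1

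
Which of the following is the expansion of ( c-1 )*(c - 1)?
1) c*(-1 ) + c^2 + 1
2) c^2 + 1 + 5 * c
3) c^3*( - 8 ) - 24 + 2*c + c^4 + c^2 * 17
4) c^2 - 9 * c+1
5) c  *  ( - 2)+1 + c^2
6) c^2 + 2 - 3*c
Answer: 5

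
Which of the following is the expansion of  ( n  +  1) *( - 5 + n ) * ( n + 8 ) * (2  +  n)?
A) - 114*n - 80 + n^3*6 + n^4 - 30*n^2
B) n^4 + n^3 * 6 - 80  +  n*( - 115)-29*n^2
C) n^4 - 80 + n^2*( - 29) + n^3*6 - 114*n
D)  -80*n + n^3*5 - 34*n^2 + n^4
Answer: C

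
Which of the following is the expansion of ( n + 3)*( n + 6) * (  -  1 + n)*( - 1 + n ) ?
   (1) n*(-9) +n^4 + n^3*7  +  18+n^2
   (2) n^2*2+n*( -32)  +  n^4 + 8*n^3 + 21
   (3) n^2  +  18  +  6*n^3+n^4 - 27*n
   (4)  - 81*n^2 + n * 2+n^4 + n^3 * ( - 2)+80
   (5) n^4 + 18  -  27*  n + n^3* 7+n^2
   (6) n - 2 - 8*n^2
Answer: 5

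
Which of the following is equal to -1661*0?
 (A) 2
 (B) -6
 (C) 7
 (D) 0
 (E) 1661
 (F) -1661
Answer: D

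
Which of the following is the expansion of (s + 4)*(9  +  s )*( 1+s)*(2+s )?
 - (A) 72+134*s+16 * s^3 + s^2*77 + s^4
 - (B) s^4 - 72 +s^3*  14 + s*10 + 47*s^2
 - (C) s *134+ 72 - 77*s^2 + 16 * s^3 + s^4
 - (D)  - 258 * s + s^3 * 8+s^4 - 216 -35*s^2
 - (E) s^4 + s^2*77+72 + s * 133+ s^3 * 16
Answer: A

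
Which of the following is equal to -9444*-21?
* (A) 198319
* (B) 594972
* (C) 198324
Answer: C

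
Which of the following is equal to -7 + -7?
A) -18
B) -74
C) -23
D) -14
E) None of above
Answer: D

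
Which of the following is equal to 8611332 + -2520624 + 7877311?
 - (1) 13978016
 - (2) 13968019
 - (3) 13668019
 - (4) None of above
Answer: 2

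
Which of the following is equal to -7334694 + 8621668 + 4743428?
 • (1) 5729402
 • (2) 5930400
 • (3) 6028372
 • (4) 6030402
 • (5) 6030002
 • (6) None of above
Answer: 4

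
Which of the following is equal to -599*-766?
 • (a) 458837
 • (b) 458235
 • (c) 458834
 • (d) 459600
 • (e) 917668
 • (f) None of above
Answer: c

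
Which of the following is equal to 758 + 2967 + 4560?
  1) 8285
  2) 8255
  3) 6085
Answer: 1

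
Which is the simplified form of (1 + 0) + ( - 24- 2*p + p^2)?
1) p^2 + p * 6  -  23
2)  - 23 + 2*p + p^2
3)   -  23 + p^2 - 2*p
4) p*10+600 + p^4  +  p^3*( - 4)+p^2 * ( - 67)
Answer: 3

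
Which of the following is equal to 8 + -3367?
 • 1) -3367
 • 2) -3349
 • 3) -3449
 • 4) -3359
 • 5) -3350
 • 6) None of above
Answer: 4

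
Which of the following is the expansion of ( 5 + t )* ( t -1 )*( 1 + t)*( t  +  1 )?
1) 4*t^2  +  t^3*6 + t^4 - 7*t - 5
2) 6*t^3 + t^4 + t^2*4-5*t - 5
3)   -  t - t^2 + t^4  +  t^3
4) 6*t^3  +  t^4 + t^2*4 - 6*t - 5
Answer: 4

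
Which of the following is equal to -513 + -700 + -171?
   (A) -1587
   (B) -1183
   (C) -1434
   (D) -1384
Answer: D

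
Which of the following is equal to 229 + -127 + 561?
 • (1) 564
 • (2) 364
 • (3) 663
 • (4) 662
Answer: 3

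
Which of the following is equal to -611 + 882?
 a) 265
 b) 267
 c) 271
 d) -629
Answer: c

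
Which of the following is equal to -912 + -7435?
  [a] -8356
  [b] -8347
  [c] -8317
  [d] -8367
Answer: b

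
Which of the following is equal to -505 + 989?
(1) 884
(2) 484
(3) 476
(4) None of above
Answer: 2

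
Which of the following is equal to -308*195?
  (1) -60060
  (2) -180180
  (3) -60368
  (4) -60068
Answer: 1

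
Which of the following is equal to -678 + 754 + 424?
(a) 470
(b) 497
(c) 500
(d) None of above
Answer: c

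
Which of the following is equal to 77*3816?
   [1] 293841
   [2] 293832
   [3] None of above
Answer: 2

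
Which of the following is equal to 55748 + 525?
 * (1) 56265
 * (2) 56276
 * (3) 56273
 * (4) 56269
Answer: 3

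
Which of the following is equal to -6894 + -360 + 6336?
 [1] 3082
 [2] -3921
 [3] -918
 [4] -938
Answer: 3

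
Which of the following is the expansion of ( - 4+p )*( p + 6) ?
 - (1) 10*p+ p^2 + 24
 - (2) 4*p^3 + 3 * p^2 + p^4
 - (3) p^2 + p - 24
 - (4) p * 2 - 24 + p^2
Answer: 4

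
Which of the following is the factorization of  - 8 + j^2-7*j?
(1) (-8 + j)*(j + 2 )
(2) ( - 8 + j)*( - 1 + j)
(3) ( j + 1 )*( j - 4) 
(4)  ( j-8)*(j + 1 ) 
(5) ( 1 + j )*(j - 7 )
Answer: 4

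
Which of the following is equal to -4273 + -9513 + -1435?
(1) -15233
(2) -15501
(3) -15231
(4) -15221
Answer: 4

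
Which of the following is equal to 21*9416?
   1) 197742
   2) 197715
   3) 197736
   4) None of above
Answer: 3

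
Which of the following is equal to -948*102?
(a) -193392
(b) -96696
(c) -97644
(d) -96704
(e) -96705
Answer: b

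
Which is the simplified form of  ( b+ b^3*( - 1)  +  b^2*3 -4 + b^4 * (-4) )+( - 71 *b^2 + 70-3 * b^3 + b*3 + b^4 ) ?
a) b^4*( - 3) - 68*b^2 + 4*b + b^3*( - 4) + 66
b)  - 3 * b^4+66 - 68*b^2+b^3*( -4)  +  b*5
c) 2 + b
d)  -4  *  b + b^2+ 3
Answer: a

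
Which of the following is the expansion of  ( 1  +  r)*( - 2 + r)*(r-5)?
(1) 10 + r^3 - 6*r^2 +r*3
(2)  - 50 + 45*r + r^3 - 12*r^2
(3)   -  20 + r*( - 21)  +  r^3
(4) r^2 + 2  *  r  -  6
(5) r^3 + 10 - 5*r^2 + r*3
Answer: 1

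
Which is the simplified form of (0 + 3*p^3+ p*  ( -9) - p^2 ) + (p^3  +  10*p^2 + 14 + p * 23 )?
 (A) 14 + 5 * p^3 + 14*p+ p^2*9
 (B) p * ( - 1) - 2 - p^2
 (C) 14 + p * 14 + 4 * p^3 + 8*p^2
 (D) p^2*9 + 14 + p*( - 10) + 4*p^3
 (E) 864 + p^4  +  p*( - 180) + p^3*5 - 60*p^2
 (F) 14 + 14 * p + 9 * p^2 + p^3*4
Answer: F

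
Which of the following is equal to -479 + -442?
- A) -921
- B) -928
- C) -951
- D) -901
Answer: A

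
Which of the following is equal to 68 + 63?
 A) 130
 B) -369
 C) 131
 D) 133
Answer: C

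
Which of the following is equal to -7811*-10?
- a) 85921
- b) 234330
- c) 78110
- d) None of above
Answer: c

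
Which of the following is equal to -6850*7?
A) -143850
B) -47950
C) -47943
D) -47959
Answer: B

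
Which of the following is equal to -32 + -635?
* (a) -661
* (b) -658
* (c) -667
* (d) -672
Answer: c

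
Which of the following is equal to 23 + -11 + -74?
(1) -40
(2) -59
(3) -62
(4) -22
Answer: 3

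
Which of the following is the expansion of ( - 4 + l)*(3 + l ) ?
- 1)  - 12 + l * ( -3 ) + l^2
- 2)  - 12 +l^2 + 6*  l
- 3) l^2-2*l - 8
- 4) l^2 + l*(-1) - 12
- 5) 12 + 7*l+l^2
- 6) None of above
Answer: 4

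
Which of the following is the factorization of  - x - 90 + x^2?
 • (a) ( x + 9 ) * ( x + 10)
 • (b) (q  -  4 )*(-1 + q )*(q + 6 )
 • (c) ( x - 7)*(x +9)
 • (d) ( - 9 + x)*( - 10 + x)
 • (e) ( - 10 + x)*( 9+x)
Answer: e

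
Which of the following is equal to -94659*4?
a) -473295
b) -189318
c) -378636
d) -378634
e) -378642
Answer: c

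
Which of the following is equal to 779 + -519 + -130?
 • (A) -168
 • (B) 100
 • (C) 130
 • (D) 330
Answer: C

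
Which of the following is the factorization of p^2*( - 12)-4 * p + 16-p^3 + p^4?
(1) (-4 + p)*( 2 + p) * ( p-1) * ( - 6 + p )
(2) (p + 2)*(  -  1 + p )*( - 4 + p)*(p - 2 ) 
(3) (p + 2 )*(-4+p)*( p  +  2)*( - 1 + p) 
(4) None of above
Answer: 3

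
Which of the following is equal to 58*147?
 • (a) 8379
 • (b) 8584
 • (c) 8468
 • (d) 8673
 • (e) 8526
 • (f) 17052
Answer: e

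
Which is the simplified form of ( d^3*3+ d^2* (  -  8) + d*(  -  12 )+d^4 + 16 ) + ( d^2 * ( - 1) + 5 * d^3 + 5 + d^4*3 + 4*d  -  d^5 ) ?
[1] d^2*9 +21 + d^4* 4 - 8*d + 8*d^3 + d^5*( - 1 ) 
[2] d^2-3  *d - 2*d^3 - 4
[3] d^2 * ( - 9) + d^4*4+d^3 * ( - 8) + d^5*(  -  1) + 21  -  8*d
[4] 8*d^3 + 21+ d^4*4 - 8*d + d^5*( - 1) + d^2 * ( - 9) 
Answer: 4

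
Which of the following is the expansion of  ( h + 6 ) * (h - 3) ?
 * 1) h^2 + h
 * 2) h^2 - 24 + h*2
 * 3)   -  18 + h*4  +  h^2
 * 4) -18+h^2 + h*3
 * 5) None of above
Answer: 4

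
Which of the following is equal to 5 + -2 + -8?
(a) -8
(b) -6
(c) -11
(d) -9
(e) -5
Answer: e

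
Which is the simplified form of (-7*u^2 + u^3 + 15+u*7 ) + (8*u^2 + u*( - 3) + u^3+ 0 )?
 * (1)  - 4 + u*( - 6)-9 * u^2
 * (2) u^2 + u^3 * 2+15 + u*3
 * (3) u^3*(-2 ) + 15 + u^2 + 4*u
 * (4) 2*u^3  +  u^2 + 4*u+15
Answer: 4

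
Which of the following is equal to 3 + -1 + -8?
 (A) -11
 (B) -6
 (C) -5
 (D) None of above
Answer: B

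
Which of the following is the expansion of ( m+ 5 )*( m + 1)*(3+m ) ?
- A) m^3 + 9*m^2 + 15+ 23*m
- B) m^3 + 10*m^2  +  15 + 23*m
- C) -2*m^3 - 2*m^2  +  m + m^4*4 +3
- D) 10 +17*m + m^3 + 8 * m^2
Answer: A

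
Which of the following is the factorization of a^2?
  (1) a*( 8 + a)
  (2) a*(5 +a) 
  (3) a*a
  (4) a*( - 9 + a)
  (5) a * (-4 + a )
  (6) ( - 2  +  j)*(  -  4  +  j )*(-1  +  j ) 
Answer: 3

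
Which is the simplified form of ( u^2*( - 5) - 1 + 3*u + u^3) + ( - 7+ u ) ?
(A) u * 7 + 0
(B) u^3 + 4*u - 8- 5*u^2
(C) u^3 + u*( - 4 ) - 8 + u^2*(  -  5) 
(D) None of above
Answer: B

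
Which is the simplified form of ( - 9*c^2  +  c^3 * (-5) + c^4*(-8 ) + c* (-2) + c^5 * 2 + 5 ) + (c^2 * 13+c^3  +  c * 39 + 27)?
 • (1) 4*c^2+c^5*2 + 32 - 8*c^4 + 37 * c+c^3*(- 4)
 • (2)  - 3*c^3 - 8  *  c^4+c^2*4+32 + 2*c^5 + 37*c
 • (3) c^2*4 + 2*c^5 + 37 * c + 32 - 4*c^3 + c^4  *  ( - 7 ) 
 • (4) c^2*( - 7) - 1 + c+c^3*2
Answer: 1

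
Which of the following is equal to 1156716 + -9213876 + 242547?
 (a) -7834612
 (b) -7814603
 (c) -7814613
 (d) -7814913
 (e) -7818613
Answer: c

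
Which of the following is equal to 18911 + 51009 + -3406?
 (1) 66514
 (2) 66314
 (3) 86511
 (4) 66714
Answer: 1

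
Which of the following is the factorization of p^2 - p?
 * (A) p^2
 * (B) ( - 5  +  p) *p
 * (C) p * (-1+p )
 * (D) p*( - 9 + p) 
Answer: C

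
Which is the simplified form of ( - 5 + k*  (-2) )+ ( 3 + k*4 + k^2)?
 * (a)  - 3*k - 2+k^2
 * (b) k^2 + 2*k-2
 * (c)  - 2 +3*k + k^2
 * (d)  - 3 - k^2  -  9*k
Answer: b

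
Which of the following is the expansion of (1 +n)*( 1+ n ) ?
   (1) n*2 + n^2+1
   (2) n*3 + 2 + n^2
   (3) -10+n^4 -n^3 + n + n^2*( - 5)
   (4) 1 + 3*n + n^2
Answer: 1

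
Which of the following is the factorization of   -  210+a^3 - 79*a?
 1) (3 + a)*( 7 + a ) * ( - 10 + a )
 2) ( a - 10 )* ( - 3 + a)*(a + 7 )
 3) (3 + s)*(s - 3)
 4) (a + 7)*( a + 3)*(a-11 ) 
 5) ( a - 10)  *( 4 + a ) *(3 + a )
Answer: 1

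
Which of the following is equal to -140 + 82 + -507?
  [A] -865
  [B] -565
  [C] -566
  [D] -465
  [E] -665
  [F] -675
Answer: B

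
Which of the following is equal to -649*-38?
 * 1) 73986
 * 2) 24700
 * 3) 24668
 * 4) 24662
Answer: 4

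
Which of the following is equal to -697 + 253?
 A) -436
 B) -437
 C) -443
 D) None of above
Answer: D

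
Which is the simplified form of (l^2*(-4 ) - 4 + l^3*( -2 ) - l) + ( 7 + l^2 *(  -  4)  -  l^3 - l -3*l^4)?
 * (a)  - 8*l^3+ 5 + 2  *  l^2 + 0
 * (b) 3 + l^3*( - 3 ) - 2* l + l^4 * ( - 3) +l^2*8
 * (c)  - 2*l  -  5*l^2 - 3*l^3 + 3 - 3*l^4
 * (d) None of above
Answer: d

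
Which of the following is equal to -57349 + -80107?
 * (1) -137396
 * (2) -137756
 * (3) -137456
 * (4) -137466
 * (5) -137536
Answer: 3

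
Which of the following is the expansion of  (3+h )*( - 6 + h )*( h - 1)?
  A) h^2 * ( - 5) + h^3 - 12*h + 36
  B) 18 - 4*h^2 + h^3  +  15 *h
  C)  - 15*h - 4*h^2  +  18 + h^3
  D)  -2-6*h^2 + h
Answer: C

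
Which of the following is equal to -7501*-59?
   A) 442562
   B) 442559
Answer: B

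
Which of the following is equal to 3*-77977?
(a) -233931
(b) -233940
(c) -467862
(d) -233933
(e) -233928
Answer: a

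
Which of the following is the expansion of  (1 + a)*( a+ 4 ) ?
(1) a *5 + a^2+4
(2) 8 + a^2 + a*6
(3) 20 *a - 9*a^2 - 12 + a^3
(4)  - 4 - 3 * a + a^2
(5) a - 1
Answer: 1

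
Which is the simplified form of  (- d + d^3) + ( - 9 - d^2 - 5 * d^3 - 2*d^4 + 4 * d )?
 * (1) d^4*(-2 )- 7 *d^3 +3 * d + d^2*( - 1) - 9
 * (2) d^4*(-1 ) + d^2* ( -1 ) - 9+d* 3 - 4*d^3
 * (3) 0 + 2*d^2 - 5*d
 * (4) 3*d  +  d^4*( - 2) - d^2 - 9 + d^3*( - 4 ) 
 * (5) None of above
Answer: 4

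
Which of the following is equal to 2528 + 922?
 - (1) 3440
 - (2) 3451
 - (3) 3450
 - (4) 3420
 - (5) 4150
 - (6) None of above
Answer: 3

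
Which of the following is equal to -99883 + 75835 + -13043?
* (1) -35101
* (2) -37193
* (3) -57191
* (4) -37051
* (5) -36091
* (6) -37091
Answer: 6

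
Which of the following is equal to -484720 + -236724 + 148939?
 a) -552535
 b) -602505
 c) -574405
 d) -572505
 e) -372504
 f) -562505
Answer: d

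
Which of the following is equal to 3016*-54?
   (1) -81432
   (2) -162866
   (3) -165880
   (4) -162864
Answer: 4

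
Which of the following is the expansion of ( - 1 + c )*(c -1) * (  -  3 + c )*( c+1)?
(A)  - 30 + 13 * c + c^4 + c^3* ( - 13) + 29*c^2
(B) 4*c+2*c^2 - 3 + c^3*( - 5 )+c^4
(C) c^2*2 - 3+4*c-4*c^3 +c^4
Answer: C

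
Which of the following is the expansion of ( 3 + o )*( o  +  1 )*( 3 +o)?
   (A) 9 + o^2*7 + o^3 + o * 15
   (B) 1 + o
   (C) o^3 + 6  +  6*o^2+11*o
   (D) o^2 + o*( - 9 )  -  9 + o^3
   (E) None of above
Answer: A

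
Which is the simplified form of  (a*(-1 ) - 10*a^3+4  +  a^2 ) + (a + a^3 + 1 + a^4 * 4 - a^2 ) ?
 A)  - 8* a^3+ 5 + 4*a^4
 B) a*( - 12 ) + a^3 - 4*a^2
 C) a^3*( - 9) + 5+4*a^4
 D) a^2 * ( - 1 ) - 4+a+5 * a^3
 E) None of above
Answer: C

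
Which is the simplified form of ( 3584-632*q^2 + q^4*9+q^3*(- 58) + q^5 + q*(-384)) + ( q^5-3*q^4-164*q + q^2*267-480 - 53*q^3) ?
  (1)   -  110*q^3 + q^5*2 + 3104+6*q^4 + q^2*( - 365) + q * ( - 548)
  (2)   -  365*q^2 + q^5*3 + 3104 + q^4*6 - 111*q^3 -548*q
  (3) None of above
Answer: 3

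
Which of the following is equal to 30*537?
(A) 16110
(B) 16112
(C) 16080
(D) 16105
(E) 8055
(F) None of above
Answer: A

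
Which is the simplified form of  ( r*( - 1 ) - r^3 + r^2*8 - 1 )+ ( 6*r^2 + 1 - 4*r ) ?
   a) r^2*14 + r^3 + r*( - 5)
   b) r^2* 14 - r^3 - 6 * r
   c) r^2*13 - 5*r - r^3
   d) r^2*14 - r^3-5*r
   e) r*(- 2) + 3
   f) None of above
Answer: d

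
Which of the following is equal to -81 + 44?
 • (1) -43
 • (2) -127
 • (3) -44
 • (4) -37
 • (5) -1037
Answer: 4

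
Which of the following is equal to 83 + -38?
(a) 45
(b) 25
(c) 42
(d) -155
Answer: a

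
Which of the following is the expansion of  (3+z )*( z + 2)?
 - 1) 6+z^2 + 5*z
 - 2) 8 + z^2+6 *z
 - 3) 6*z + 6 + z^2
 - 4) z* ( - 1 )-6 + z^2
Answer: 1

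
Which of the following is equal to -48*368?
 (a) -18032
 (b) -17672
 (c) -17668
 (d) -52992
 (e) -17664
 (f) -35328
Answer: e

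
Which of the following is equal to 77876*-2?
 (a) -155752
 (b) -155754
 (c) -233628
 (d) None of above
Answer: a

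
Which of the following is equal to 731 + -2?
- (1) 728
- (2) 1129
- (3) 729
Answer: 3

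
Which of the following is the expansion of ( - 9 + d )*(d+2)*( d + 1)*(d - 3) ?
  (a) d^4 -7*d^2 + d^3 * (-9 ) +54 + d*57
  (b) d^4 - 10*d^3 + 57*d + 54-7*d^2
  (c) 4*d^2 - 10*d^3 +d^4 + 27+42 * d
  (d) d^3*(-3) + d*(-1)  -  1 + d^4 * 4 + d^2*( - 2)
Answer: a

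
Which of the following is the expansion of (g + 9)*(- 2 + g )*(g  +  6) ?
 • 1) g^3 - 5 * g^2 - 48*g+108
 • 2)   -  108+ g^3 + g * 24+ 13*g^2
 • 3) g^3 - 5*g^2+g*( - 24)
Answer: 2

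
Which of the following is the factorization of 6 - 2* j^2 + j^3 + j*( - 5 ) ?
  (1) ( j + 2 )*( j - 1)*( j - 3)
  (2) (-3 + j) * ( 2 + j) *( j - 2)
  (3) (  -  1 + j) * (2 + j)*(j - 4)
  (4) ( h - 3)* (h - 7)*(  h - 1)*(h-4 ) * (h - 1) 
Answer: 1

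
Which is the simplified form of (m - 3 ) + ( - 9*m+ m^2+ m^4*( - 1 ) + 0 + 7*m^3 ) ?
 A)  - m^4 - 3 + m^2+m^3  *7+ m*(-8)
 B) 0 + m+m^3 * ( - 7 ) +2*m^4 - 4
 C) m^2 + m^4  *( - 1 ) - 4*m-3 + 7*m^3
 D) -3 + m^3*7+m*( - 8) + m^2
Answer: A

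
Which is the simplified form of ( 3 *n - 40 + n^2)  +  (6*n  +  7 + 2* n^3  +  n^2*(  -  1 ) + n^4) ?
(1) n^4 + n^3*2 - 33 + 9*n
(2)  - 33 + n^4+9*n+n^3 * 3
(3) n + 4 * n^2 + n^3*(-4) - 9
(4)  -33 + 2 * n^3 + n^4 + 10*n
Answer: 1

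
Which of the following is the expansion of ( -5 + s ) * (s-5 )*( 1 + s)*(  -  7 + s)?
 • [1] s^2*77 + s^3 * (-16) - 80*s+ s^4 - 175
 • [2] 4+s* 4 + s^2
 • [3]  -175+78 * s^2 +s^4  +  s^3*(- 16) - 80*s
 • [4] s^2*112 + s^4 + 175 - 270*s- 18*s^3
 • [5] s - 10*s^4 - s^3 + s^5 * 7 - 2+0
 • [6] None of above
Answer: 3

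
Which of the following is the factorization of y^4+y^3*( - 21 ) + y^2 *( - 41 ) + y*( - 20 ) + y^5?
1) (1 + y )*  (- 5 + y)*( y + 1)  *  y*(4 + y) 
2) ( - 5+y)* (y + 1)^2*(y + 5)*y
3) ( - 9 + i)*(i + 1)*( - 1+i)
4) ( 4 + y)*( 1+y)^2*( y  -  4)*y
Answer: 1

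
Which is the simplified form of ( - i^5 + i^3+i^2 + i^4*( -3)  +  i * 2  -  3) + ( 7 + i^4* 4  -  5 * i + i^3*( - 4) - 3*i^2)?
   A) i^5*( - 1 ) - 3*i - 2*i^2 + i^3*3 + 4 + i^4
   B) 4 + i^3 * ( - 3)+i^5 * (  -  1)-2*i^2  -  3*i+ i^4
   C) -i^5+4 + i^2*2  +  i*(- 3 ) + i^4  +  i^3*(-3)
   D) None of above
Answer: B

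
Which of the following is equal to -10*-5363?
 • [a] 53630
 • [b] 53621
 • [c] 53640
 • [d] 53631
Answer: a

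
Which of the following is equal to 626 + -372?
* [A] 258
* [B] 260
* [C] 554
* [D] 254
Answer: D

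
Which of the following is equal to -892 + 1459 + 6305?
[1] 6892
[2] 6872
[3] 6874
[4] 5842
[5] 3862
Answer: 2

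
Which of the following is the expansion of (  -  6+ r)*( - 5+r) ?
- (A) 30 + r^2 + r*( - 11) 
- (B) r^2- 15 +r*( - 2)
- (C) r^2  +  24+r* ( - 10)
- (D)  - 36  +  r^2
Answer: A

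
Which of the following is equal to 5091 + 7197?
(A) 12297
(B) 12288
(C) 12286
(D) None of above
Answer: B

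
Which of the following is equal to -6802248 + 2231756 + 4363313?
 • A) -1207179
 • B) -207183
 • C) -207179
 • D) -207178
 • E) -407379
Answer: C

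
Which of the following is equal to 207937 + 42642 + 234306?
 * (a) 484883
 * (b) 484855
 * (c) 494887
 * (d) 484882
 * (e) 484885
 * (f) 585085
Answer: e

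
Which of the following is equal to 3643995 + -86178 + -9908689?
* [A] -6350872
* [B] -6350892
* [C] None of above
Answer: A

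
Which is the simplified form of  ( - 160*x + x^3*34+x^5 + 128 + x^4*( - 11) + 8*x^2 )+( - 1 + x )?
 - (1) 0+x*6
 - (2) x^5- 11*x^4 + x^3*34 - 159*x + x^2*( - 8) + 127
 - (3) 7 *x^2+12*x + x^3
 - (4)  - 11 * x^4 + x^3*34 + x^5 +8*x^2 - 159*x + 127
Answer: 4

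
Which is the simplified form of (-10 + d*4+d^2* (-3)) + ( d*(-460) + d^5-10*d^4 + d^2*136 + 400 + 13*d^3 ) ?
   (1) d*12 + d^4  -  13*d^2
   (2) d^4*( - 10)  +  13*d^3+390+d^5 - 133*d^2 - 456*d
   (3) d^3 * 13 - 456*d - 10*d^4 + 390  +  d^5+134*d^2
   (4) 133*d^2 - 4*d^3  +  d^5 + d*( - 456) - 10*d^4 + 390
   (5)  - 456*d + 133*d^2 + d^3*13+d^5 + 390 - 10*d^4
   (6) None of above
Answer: 5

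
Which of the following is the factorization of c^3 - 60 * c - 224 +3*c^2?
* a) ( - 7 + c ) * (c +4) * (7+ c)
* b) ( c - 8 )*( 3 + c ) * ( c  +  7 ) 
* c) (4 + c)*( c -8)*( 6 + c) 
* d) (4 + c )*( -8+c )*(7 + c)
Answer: d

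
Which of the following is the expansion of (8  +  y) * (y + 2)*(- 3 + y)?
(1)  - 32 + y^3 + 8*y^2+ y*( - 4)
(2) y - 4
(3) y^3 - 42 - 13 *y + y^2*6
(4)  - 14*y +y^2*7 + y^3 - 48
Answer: 4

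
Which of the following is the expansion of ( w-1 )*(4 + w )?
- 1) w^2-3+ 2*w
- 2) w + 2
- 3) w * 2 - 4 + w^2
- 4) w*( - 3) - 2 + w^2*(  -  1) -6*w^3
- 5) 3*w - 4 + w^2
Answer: 5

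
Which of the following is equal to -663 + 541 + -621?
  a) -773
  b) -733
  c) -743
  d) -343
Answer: c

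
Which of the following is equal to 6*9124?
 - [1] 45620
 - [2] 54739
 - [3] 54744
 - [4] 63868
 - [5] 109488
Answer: 3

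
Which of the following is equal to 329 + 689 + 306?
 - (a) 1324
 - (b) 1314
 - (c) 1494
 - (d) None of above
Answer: a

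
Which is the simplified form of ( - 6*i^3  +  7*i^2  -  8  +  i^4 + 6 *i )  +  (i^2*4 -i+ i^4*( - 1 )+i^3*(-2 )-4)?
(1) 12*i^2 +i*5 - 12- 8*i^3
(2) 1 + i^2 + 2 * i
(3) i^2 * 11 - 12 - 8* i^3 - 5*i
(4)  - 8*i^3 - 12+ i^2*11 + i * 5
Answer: 4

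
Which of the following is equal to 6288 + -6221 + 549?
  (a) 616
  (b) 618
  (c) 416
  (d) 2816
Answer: a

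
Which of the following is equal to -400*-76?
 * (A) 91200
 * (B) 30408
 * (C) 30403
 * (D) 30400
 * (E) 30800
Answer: D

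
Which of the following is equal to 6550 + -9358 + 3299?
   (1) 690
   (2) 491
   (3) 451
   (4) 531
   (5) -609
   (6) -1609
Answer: 2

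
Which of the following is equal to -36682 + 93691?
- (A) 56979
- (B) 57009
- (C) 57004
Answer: B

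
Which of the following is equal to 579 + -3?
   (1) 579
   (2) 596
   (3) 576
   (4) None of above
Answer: 3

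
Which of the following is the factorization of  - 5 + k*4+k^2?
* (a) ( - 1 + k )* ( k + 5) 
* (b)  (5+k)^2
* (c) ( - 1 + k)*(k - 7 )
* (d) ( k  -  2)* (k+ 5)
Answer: a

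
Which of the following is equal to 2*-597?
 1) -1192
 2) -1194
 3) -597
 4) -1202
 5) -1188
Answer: 2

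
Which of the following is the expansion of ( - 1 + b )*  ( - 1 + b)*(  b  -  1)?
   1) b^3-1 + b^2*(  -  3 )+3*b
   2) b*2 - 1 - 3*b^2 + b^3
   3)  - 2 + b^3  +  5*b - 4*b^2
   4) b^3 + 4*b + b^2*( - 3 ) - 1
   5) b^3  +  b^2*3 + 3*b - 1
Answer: 1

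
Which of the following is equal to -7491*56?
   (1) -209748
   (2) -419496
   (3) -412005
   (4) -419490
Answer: 2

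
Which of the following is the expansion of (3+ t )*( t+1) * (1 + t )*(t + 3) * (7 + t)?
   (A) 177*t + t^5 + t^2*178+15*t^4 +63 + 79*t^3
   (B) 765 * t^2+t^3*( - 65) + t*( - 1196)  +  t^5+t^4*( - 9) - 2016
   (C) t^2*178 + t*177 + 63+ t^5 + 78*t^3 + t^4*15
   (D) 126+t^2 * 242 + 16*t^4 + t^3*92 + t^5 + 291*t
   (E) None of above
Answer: C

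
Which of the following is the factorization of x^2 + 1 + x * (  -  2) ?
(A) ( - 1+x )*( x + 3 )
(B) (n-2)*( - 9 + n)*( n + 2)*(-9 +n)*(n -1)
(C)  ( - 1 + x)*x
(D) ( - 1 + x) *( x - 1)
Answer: D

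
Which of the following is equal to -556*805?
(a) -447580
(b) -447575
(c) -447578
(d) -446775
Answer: a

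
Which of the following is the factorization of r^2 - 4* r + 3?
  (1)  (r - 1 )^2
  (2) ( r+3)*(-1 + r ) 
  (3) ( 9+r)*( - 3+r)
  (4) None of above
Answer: 4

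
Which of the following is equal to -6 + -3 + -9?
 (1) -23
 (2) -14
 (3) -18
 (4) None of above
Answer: 3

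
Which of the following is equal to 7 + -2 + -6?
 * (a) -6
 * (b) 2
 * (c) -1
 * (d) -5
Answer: c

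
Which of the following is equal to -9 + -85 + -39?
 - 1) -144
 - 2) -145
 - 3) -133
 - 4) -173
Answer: 3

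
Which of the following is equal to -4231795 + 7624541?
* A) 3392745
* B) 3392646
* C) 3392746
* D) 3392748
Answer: C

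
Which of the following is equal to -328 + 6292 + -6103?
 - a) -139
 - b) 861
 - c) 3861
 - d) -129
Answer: a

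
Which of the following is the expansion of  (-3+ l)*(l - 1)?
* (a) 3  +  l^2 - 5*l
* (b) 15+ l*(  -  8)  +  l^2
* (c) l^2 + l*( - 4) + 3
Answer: c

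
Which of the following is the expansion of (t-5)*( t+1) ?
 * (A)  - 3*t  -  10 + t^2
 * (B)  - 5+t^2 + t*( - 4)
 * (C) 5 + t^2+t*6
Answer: B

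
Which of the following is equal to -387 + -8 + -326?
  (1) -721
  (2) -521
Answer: 1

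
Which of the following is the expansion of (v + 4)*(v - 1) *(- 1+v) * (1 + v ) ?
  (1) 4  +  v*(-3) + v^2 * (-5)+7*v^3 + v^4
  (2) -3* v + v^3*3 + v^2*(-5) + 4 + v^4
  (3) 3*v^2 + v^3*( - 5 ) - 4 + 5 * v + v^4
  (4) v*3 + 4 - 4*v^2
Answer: 2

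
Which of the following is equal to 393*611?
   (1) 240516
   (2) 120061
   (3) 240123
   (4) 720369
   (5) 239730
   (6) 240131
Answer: 3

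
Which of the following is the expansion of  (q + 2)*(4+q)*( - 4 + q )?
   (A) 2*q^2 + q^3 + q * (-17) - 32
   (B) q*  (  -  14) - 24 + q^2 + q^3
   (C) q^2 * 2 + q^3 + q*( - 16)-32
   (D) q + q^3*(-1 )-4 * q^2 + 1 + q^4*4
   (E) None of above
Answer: C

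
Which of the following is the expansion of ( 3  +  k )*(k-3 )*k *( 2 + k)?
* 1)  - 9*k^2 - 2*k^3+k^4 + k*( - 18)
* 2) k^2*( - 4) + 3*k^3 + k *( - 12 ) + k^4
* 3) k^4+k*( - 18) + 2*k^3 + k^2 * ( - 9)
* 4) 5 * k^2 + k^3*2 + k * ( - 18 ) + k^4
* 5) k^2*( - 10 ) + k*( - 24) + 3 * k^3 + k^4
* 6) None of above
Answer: 3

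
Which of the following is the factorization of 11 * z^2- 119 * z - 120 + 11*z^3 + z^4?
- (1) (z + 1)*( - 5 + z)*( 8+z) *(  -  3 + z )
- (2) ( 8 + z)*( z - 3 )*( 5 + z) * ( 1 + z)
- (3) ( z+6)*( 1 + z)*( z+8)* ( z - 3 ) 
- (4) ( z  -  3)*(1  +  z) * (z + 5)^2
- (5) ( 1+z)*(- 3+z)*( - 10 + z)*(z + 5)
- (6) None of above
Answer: 2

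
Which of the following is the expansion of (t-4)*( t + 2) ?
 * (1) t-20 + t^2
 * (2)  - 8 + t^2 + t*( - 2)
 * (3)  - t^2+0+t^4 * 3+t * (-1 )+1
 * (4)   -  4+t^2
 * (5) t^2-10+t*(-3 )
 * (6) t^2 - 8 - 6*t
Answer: 2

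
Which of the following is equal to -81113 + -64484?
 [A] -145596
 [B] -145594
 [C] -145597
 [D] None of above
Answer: C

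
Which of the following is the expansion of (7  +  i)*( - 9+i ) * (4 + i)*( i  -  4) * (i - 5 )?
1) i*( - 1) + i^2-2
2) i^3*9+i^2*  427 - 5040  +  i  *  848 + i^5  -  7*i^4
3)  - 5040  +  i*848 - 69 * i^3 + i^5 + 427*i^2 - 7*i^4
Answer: 3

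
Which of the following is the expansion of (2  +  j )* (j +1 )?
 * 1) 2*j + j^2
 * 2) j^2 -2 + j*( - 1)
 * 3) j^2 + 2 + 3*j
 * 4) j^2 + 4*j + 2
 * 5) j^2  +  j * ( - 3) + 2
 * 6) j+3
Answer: 3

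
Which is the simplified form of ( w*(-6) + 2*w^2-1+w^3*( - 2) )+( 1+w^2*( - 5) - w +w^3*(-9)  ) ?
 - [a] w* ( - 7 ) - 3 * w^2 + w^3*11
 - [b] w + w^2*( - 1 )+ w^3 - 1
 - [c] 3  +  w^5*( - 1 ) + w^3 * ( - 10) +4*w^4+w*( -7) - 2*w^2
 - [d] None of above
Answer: d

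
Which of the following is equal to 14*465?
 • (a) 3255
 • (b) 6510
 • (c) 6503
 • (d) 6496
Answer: b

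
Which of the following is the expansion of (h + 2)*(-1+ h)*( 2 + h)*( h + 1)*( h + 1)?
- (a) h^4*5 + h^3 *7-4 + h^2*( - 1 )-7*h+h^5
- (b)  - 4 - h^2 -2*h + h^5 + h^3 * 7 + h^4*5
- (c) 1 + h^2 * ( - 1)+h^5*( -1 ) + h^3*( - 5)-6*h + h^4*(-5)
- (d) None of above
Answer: d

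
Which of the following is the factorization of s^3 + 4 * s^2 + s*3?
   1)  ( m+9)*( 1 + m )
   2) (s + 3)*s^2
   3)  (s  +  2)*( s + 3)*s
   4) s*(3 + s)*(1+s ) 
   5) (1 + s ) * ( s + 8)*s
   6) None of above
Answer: 4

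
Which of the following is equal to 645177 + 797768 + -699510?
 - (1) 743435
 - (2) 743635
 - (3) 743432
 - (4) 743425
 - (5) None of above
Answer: 1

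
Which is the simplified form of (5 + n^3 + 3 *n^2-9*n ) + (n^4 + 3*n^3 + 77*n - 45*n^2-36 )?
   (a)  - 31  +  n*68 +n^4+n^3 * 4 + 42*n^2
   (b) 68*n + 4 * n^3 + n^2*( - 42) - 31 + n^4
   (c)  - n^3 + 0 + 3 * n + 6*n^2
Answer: b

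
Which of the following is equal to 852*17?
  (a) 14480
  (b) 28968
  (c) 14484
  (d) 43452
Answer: c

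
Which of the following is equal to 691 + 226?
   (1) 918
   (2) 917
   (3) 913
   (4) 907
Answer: 2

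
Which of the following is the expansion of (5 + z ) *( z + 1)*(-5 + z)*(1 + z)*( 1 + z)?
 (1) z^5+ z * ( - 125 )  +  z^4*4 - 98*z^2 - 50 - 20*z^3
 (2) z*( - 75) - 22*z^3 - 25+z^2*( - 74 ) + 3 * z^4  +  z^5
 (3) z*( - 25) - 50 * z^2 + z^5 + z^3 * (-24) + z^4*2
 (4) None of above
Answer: 2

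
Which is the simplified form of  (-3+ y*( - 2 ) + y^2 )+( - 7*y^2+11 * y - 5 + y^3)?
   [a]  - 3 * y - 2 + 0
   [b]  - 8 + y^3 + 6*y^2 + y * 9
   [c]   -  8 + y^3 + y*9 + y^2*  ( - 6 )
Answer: c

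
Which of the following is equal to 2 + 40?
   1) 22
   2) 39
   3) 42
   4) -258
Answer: 3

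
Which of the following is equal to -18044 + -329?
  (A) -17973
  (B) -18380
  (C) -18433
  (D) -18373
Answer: D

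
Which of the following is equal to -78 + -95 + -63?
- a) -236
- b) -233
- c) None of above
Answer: a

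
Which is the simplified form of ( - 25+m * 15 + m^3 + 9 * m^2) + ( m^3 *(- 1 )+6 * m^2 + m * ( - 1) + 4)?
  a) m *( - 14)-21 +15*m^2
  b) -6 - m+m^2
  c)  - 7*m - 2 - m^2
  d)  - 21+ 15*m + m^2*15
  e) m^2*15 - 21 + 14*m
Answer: e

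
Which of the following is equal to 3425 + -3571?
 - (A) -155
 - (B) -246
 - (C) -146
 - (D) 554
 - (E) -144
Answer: C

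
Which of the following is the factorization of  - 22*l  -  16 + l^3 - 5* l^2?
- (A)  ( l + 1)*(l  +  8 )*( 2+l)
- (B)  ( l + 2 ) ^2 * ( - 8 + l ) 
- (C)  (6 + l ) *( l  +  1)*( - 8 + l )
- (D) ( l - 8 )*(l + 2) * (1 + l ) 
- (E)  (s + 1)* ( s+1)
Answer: D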